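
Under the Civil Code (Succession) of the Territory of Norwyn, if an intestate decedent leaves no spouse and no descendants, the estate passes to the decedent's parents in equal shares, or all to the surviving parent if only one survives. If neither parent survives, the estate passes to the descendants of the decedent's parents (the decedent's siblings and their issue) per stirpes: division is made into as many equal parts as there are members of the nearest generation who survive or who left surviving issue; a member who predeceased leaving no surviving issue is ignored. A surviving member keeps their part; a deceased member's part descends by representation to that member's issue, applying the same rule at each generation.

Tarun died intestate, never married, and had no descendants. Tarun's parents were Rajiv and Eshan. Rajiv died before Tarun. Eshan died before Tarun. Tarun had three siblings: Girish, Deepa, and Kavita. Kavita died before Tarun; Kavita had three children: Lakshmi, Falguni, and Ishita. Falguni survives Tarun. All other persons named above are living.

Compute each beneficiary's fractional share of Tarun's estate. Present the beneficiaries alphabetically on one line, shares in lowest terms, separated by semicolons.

Neither parent survives and there are no descendants, so the estate passes to Tarun's siblings and their issue per stirpes.
The estate is divided into 3 equal shares of 1/3 among Girish, Deepa, Kavita.
Girish is living and takes 1/3.
Deepa is living and takes 1/3.
Kavita predeceased; the 1/3 allotted to Kavita's branch passes to Kavita's issue by representation.
The 1/3 is divided into 3 equal shares of 1/9 among Lakshmi, Falguni, Ishita.
Lakshmi is living and takes 1/9.
Falguni is living and takes 1/9.
Ishita is living and takes 1/9.

Deepa 1/3; Falguni 1/9; Girish 1/3; Ishita 1/9; Lakshmi 1/9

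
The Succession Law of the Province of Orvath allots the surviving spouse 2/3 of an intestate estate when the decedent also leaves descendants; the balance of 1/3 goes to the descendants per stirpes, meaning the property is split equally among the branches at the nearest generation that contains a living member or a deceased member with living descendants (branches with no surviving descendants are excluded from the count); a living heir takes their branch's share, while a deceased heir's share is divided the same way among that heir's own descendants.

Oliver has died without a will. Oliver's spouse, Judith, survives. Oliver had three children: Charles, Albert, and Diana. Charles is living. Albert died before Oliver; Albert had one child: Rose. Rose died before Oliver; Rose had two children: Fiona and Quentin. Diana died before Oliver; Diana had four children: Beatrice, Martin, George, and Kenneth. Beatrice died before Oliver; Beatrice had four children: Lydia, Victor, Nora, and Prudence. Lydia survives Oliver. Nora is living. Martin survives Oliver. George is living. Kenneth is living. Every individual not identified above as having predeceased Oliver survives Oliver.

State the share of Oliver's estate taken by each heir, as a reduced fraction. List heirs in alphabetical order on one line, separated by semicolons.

Judith, as surviving spouse, takes 2/3.
The remaining 1/3 passes to Oliver's descendants per stirpes.
The 1/3 is divided into 3 equal shares of 1/9 among Charles, Albert, Diana.
Charles is living and takes 1/9.
Albert predeceased; the 1/9 allotted to Albert's branch passes to Albert's issue by representation.
Rose's line is the sole branch at this level, so the full 1/9 passes to Rose's issue by representation.
The 1/9 is divided into 2 equal shares of 1/18 among Fiona, Quentin.
Fiona is living and takes 1/18.
Quentin is living and takes 1/18.
Diana predeceased; the 1/9 allotted to Diana's branch passes to Diana's issue by representation.
The 1/9 is divided into 4 equal shares of 1/36 among Beatrice, Martin, George, Kenneth.
Beatrice predeceased; the 1/36 allotted to Beatrice's branch passes to Beatrice's issue by representation.
The 1/36 is divided into 4 equal shares of 1/144 among Lydia, Victor, Nora, Prudence.
Lydia is living and takes 1/144.
Victor is living and takes 1/144.
Nora is living and takes 1/144.
Prudence is living and takes 1/144.
Martin is living and takes 1/36.
George is living and takes 1/36.
Kenneth is living and takes 1/36.

Charles 1/9; Fiona 1/18; George 1/36; Judith 2/3; Kenneth 1/36; Lydia 1/144; Martin 1/36; Nora 1/144; Prudence 1/144; Quentin 1/18; Victor 1/144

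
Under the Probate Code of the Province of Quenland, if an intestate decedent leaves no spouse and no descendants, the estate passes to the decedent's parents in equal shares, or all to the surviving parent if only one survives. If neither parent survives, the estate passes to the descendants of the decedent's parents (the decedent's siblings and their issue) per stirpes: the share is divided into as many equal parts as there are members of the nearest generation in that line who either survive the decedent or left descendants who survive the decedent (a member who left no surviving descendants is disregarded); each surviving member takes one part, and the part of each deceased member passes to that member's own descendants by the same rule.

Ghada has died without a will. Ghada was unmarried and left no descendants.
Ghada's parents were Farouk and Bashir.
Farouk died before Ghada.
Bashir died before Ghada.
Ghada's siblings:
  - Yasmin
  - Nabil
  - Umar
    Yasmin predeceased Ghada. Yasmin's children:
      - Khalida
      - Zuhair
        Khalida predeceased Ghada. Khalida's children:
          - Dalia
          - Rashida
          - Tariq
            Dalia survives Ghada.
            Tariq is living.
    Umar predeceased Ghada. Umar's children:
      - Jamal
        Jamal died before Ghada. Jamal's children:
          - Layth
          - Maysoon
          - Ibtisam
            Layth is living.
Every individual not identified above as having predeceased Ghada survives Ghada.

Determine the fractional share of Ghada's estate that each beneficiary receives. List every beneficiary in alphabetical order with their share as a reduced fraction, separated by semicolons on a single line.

Dalia 1/18; Ibtisam 1/9; Layth 1/9; Maysoon 1/9; Nabil 1/3; Rashida 1/18; Tariq 1/18; Zuhair 1/6

Neither parent survives and there are no descendants, so the estate passes to Ghada's siblings and their issue per stirpes.
The estate is divided into 3 equal shares of 1/3 among Yasmin, Nabil, Umar.
Yasmin predeceased; the 1/3 allotted to Yasmin's branch passes to Yasmin's issue by representation.
The 1/3 is divided into 2 equal shares of 1/6 among Khalida, Zuhair.
Khalida predeceased; the 1/6 allotted to Khalida's branch passes to Khalida's issue by representation.
The 1/6 is divided into 3 equal shares of 1/18 among Dalia, Rashida, Tariq.
Dalia is living and takes 1/18.
Rashida is living and takes 1/18.
Tariq is living and takes 1/18.
Zuhair is living and takes 1/6.
Nabil is living and takes 1/3.
Umar predeceased; the 1/3 allotted to Umar's branch passes to Umar's issue by representation.
Jamal's line is the sole branch at this level, so the full 1/3 passes to Jamal's issue by representation.
The 1/3 is divided into 3 equal shares of 1/9 among Layth, Maysoon, Ibtisam.
Layth is living and takes 1/9.
Maysoon is living and takes 1/9.
Ibtisam is living and takes 1/9.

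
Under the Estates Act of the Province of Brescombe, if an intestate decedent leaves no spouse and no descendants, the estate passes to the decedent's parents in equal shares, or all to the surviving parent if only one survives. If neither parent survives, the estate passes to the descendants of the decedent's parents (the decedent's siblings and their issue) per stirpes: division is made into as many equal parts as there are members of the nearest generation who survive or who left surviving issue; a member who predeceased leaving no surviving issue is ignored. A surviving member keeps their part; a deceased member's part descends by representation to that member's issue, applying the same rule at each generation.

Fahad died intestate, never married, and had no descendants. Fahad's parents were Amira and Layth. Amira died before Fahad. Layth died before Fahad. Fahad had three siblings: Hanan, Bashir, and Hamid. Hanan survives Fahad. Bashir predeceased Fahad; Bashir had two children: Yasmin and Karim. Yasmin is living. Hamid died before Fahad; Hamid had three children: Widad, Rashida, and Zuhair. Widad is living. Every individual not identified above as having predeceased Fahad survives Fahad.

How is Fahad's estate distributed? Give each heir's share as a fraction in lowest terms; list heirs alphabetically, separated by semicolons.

Neither parent survives and there are no descendants, so the estate passes to Fahad's siblings and their issue per stirpes.
The estate is divided into 3 equal shares of 1/3 among Hanan, Bashir, Hamid.
Hanan is living and takes 1/3.
Bashir predeceased; the 1/3 allotted to Bashir's branch passes to Bashir's issue by representation.
The 1/3 is divided into 2 equal shares of 1/6 among Yasmin, Karim.
Yasmin is living and takes 1/6.
Karim is living and takes 1/6.
Hamid predeceased; the 1/3 allotted to Hamid's branch passes to Hamid's issue by representation.
The 1/3 is divided into 3 equal shares of 1/9 among Widad, Rashida, Zuhair.
Widad is living and takes 1/9.
Rashida is living and takes 1/9.
Zuhair is living and takes 1/9.

Hanan 1/3; Karim 1/6; Rashida 1/9; Widad 1/9; Yasmin 1/6; Zuhair 1/9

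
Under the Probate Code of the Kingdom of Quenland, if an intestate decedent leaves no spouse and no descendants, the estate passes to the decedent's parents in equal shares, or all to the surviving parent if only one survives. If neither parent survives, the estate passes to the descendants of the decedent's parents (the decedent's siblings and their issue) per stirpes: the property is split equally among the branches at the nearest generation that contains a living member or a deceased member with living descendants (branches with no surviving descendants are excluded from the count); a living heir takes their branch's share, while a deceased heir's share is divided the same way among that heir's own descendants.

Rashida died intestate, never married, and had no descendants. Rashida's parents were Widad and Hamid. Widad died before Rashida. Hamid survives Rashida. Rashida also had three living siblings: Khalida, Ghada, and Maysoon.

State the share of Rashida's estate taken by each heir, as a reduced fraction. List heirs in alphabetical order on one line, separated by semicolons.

Hamid 1

Only one parent, Hamid, survives, so Hamid takes the entire estate. The siblings take nothing because a surviving parent has priority.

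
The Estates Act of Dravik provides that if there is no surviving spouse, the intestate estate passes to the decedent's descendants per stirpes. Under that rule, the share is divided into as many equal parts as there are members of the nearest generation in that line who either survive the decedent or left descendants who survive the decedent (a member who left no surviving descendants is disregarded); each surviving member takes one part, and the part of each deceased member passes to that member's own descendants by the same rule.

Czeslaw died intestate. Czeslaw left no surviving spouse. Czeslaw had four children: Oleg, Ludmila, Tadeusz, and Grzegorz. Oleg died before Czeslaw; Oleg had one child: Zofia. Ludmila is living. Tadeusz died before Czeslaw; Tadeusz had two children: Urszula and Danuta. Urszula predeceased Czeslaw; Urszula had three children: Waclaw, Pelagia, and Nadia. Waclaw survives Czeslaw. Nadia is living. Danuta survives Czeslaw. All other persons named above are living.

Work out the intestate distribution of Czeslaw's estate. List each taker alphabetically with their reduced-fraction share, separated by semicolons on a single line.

There is no surviving spouse, so the entire estate passes to Czeslaw's descendants per stirpes.
The estate is divided into 4 equal shares of 1/4 among Oleg, Ludmila, Tadeusz, Grzegorz.
Oleg predeceased; the 1/4 allotted to Oleg's branch passes to Oleg's issue by representation.
Zofia is the sole taker at this level and receives the full 1/4.
Ludmila is living and takes 1/4.
Tadeusz predeceased; the 1/4 allotted to Tadeusz's branch passes to Tadeusz's issue by representation.
The 1/4 is divided into 2 equal shares of 1/8 among Urszula, Danuta.
Urszula predeceased; the 1/8 allotted to Urszula's branch passes to Urszula's issue by representation.
The 1/8 is divided into 3 equal shares of 1/24 among Waclaw, Pelagia, Nadia.
Waclaw is living and takes 1/24.
Pelagia is living and takes 1/24.
Nadia is living and takes 1/24.
Danuta is living and takes 1/8.
Grzegorz is living and takes 1/4.

Danuta 1/8; Grzegorz 1/4; Ludmila 1/4; Nadia 1/24; Pelagia 1/24; Waclaw 1/24; Zofia 1/4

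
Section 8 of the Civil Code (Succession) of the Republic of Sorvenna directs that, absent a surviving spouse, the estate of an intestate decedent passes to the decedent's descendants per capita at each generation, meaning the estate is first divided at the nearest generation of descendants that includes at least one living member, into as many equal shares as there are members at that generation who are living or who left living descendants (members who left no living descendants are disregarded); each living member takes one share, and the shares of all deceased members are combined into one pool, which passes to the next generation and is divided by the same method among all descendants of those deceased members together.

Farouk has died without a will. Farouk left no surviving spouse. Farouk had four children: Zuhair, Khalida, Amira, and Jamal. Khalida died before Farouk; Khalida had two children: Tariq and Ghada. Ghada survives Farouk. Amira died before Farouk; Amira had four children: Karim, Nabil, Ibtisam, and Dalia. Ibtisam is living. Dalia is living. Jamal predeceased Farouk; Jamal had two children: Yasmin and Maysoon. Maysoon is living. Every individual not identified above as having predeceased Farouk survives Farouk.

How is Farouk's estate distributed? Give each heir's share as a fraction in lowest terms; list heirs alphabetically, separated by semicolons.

Dalia 3/32; Ghada 3/32; Ibtisam 3/32; Karim 3/32; Maysoon 3/32; Nabil 3/32; Tariq 3/32; Yasmin 3/32; Zuhair 1/4

There is no surviving spouse, so the entire estate passes to Farouk's descendants per capita at each generation.
At generation 1 (Zuhair, Khalida, Amira, Jamal) there are 4 shares of (1)/4 = 1/4 each.
Living: Zuhair — each takes 1/4.
Deceased: Khalida, Amira, and Jamal. Their combined 3/4 is pooled and carried to generation 2.
At generation 2 (Tariq, Ghada, Karim, Nabil, Ibtisam, Dalia, Yasmin, Maysoon) there are 8 shares of (3/4)/8 = 3/32 each.
Living: Tariq, Ghada, Karim, Nabil, Ibtisam, Dalia, Yasmin, and Maysoon — each takes 3/32.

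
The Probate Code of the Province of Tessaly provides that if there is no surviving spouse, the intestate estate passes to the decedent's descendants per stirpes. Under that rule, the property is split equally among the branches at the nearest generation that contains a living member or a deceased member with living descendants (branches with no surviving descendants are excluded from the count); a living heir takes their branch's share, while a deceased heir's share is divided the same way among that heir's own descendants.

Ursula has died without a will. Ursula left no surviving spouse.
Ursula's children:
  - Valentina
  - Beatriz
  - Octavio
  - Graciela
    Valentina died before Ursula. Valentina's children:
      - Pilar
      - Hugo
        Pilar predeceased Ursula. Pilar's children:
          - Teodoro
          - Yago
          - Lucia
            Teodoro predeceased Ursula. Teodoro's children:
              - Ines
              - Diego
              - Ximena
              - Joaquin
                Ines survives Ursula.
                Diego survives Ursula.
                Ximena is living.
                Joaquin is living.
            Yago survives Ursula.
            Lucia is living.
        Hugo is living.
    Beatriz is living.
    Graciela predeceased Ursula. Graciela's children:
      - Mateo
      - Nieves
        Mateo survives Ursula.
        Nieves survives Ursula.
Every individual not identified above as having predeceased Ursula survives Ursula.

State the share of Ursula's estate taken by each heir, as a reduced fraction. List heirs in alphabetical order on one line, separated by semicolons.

There is no surviving spouse, so the entire estate passes to Ursula's descendants per stirpes.
The estate is divided into 4 equal shares of 1/4 among Valentina, Beatriz, Octavio, Graciela.
Valentina predeceased; the 1/4 allotted to Valentina's branch passes to Valentina's issue by representation.
The 1/4 is divided into 2 equal shares of 1/8 among Pilar, Hugo.
Pilar predeceased; the 1/8 allotted to Pilar's branch passes to Pilar's issue by representation.
The 1/8 is divided into 3 equal shares of 1/24 among Teodoro, Yago, Lucia.
Teodoro predeceased; the 1/24 allotted to Teodoro's branch passes to Teodoro's issue by representation.
The 1/24 is divided into 4 equal shares of 1/96 among Ines, Diego, Ximena, Joaquin.
Ines is living and takes 1/96.
Diego is living and takes 1/96.
Ximena is living and takes 1/96.
Joaquin is living and takes 1/96.
Yago is living and takes 1/24.
Lucia is living and takes 1/24.
Hugo is living and takes 1/8.
Beatriz is living and takes 1/4.
Octavio is living and takes 1/4.
Graciela predeceased; the 1/4 allotted to Graciela's branch passes to Graciela's issue by representation.
The 1/4 is divided into 2 equal shares of 1/8 among Mateo, Nieves.
Mateo is living and takes 1/8.
Nieves is living and takes 1/8.

Beatriz 1/4; Diego 1/96; Hugo 1/8; Ines 1/96; Joaquin 1/96; Lucia 1/24; Mateo 1/8; Nieves 1/8; Octavio 1/4; Ximena 1/96; Yago 1/24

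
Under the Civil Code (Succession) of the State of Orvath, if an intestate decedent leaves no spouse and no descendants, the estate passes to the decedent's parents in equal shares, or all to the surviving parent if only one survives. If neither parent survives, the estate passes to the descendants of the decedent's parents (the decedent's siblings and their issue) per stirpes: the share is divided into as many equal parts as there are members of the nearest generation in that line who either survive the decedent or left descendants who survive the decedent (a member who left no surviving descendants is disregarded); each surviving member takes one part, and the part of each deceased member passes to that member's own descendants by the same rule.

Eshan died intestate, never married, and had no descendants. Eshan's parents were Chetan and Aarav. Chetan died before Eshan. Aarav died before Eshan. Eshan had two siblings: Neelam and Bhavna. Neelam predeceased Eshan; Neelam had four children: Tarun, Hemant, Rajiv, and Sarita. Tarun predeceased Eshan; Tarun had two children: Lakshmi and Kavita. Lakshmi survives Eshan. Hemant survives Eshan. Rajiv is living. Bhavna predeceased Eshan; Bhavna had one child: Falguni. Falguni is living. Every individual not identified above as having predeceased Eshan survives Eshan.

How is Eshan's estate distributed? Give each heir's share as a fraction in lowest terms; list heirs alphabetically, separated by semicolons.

Falguni 1/2; Hemant 1/8; Kavita 1/16; Lakshmi 1/16; Rajiv 1/8; Sarita 1/8

Neither parent survives and there are no descendants, so the estate passes to Eshan's siblings and their issue per stirpes.
The estate is divided into 2 equal shares of 1/2 among Neelam, Bhavna.
Neelam predeceased; the 1/2 allotted to Neelam's branch passes to Neelam's issue by representation.
The 1/2 is divided into 4 equal shares of 1/8 among Tarun, Hemant, Rajiv, Sarita.
Tarun predeceased; the 1/8 allotted to Tarun's branch passes to Tarun's issue by representation.
The 1/8 is divided into 2 equal shares of 1/16 among Lakshmi, Kavita.
Lakshmi is living and takes 1/16.
Kavita is living and takes 1/16.
Hemant is living and takes 1/8.
Rajiv is living and takes 1/8.
Sarita is living and takes 1/8.
Bhavna predeceased; the 1/2 allotted to Bhavna's branch passes to Bhavna's issue by representation.
Falguni is the sole taker at this level and receives the full 1/2.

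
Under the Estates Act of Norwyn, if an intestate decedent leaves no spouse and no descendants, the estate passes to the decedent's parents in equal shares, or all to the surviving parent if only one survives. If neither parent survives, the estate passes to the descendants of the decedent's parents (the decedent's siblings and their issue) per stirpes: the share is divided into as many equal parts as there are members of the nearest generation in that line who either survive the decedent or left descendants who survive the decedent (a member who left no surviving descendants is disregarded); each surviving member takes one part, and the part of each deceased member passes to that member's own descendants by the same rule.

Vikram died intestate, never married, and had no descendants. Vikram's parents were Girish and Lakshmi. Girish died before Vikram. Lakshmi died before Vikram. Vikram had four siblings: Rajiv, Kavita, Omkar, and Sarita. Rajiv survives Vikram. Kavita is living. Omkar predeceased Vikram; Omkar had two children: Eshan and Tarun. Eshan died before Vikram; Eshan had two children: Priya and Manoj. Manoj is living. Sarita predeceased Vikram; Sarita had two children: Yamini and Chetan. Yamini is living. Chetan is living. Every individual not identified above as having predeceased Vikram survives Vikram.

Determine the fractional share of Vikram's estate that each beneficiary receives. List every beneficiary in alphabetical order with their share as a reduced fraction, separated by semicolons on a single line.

Chetan 1/8; Kavita 1/4; Manoj 1/16; Priya 1/16; Rajiv 1/4; Tarun 1/8; Yamini 1/8

Neither parent survives and there are no descendants, so the estate passes to Vikram's siblings and their issue per stirpes.
The estate is divided into 4 equal shares of 1/4 among Rajiv, Kavita, Omkar, Sarita.
Rajiv is living and takes 1/4.
Kavita is living and takes 1/4.
Omkar predeceased; the 1/4 allotted to Omkar's branch passes to Omkar's issue by representation.
The 1/4 is divided into 2 equal shares of 1/8 among Eshan, Tarun.
Eshan predeceased; the 1/8 allotted to Eshan's branch passes to Eshan's issue by representation.
The 1/8 is divided into 2 equal shares of 1/16 among Priya, Manoj.
Priya is living and takes 1/16.
Manoj is living and takes 1/16.
Tarun is living and takes 1/8.
Sarita predeceased; the 1/4 allotted to Sarita's branch passes to Sarita's issue by representation.
The 1/4 is divided into 2 equal shares of 1/8 among Yamini, Chetan.
Yamini is living and takes 1/8.
Chetan is living and takes 1/8.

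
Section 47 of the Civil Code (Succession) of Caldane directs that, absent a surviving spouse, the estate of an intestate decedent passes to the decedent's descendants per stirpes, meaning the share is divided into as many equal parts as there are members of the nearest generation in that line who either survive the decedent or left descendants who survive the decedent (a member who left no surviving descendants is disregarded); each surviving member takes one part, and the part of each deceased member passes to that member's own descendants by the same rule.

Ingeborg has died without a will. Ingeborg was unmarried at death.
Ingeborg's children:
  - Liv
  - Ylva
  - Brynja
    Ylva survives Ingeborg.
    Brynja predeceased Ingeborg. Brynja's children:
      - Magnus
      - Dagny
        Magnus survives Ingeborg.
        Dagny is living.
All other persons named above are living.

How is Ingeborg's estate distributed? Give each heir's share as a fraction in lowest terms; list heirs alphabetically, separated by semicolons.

Dagny 1/6; Liv 1/3; Magnus 1/6; Ylva 1/3

There is no surviving spouse, so the entire estate passes to Ingeborg's descendants per stirpes.
The estate is divided into 3 equal shares of 1/3 among Liv, Ylva, Brynja.
Liv is living and takes 1/3.
Ylva is living and takes 1/3.
Brynja predeceased; the 1/3 allotted to Brynja's branch passes to Brynja's issue by representation.
The 1/3 is divided into 2 equal shares of 1/6 among Magnus, Dagny.
Magnus is living and takes 1/6.
Dagny is living and takes 1/6.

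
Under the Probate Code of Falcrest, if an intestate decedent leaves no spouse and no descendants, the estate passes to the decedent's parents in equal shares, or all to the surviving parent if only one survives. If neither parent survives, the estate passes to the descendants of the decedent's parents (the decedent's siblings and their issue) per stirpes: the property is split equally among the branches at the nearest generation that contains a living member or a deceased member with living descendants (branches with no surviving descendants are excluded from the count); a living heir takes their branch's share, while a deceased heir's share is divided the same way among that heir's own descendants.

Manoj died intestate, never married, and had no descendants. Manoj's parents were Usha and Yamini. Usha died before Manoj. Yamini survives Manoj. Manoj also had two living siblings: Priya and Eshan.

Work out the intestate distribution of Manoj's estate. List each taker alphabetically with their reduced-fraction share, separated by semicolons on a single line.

Only one parent, Yamini, survives, so Yamini takes the entire estate. The siblings take nothing because a surviving parent has priority.

Yamini 1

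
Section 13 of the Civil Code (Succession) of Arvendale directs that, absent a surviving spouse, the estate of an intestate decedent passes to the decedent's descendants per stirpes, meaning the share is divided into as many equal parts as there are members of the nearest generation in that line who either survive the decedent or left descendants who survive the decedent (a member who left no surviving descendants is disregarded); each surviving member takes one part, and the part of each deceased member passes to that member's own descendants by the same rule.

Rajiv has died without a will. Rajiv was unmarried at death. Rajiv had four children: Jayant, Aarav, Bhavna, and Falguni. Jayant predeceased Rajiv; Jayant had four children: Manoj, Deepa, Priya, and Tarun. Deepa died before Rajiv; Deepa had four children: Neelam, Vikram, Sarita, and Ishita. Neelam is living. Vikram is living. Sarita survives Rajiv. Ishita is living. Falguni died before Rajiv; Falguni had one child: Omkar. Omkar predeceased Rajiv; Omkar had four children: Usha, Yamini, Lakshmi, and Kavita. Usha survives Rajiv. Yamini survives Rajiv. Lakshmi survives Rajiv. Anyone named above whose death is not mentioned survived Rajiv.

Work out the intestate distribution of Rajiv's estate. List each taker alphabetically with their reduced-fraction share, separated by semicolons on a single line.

Aarav 1/4; Bhavna 1/4; Ishita 1/64; Kavita 1/16; Lakshmi 1/16; Manoj 1/16; Neelam 1/64; Priya 1/16; Sarita 1/64; Tarun 1/16; Usha 1/16; Vikram 1/64; Yamini 1/16

There is no surviving spouse, so the entire estate passes to Rajiv's descendants per stirpes.
The estate is divided into 4 equal shares of 1/4 among Jayant, Aarav, Bhavna, Falguni.
Jayant predeceased; the 1/4 allotted to Jayant's branch passes to Jayant's issue by representation.
The 1/4 is divided into 4 equal shares of 1/16 among Manoj, Deepa, Priya, Tarun.
Manoj is living and takes 1/16.
Deepa predeceased; the 1/16 allotted to Deepa's branch passes to Deepa's issue by representation.
The 1/16 is divided into 4 equal shares of 1/64 among Neelam, Vikram, Sarita, Ishita.
Neelam is living and takes 1/64.
Vikram is living and takes 1/64.
Sarita is living and takes 1/64.
Ishita is living and takes 1/64.
Priya is living and takes 1/16.
Tarun is living and takes 1/16.
Aarav is living and takes 1/4.
Bhavna is living and takes 1/4.
Falguni predeceased; the 1/4 allotted to Falguni's branch passes to Falguni's issue by representation.
Omkar's line is the sole branch at this level, so the full 1/4 passes to Omkar's issue by representation.
The 1/4 is divided into 4 equal shares of 1/16 among Usha, Yamini, Lakshmi, Kavita.
Usha is living and takes 1/16.
Yamini is living and takes 1/16.
Lakshmi is living and takes 1/16.
Kavita is living and takes 1/16.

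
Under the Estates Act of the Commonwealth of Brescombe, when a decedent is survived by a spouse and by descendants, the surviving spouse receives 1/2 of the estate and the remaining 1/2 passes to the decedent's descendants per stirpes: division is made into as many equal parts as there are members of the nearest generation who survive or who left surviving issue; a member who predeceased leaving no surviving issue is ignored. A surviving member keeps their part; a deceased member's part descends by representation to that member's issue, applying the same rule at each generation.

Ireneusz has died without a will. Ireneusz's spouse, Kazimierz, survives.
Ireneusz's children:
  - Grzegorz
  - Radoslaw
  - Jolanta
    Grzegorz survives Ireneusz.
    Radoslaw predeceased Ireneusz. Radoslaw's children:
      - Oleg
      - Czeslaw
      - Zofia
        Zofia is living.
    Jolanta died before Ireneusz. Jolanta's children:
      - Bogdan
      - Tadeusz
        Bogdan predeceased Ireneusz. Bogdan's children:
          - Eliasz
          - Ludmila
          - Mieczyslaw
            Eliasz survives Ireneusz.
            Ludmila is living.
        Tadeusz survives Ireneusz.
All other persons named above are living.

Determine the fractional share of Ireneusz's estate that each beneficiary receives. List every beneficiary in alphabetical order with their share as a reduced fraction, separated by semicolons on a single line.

Czeslaw 1/18; Eliasz 1/36; Grzegorz 1/6; Kazimierz 1/2; Ludmila 1/36; Mieczyslaw 1/36; Oleg 1/18; Tadeusz 1/12; Zofia 1/18

Kazimierz, as surviving spouse, takes 1/2.
The remaining 1/2 passes to Ireneusz's descendants per stirpes.
The 1/2 is divided into 3 equal shares of 1/6 among Grzegorz, Radoslaw, Jolanta.
Grzegorz is living and takes 1/6.
Radoslaw predeceased; the 1/6 allotted to Radoslaw's branch passes to Radoslaw's issue by representation.
The 1/6 is divided into 3 equal shares of 1/18 among Oleg, Czeslaw, Zofia.
Oleg is living and takes 1/18.
Czeslaw is living and takes 1/18.
Zofia is living and takes 1/18.
Jolanta predeceased; the 1/6 allotted to Jolanta's branch passes to Jolanta's issue by representation.
The 1/6 is divided into 2 equal shares of 1/12 among Bogdan, Tadeusz.
Bogdan predeceased; the 1/12 allotted to Bogdan's branch passes to Bogdan's issue by representation.
The 1/12 is divided into 3 equal shares of 1/36 among Eliasz, Ludmila, Mieczyslaw.
Eliasz is living and takes 1/36.
Ludmila is living and takes 1/36.
Mieczyslaw is living and takes 1/36.
Tadeusz is living and takes 1/12.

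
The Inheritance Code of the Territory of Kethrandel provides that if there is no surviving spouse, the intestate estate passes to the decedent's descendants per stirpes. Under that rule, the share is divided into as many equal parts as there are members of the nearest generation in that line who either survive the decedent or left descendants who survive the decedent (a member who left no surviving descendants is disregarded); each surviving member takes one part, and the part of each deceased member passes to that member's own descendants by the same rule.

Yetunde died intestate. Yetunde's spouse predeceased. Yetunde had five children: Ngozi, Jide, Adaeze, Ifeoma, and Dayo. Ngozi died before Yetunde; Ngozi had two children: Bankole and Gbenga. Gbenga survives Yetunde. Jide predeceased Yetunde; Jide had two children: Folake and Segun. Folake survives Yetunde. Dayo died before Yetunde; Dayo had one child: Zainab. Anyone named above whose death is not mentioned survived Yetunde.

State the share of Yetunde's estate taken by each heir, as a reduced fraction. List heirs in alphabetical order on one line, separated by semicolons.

Adaeze 1/5; Bankole 1/10; Folake 1/10; Gbenga 1/10; Ifeoma 1/5; Segun 1/10; Zainab 1/5

There is no surviving spouse, so the entire estate passes to Yetunde's descendants per stirpes.
The estate is divided into 5 equal shares of 1/5 among Ngozi, Jide, Adaeze, Ifeoma, Dayo.
Ngozi predeceased; the 1/5 allotted to Ngozi's branch passes to Ngozi's issue by representation.
The 1/5 is divided into 2 equal shares of 1/10 among Bankole, Gbenga.
Bankole is living and takes 1/10.
Gbenga is living and takes 1/10.
Jide predeceased; the 1/5 allotted to Jide's branch passes to Jide's issue by representation.
The 1/5 is divided into 2 equal shares of 1/10 among Folake, Segun.
Folake is living and takes 1/10.
Segun is living and takes 1/10.
Adaeze is living and takes 1/5.
Ifeoma is living and takes 1/5.
Dayo predeceased; the 1/5 allotted to Dayo's branch passes to Dayo's issue by representation.
Zainab is the sole taker at this level and receives the full 1/5.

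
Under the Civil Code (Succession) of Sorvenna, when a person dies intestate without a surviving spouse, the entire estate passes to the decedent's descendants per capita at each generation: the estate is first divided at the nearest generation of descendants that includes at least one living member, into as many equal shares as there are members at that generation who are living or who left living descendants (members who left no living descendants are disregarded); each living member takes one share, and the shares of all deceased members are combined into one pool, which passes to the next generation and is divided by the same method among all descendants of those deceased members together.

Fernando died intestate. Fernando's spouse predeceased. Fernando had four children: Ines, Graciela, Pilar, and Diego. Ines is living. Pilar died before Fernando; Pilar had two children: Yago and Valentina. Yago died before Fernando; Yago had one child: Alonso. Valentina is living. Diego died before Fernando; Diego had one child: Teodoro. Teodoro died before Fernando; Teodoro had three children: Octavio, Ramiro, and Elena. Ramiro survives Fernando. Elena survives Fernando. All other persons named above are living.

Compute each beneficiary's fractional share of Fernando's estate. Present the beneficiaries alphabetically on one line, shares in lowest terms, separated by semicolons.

There is no surviving spouse, so the entire estate passes to Fernando's descendants per capita at each generation.
At generation 1 (Ines, Graciela, Pilar, Diego) there are 4 shares of (1)/4 = 1/4 each.
Living: Ines and Graciela — each takes 1/4.
Deceased: Pilar and Diego. Their combined 1/2 is pooled and carried to generation 2.
At generation 2 (Yago, Valentina, Teodoro) there are 3 shares of (1/2)/3 = 1/6 each.
Living: Valentina — each takes 1/6.
Deceased: Yago and Teodoro. Their combined 1/3 is pooled and carried to generation 3.
At generation 3 (Alonso, Octavio, Ramiro, Elena) there are 4 shares of (1/3)/4 = 1/12 each.
Living: Alonso, Octavio, Ramiro, and Elena — each takes 1/12.

Alonso 1/12; Elena 1/12; Graciela 1/4; Ines 1/4; Octavio 1/12; Ramiro 1/12; Valentina 1/6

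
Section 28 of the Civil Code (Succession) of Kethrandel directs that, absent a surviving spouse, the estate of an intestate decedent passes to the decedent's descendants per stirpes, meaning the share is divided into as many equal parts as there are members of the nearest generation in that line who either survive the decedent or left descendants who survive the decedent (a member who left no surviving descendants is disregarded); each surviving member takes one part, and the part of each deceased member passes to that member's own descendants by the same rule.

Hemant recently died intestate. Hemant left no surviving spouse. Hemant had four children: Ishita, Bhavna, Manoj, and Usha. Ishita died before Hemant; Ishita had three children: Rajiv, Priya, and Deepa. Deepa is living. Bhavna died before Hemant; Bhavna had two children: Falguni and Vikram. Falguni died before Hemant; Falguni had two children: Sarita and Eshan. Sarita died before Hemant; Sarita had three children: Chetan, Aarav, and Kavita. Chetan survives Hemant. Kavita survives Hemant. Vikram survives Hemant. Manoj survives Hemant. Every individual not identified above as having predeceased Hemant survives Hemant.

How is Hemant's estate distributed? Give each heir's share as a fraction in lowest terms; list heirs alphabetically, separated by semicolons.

Aarav 1/48; Chetan 1/48; Deepa 1/12; Eshan 1/16; Kavita 1/48; Manoj 1/4; Priya 1/12; Rajiv 1/12; Usha 1/4; Vikram 1/8

There is no surviving spouse, so the entire estate passes to Hemant's descendants per stirpes.
The estate is divided into 4 equal shares of 1/4 among Ishita, Bhavna, Manoj, Usha.
Ishita predeceased; the 1/4 allotted to Ishita's branch passes to Ishita's issue by representation.
The 1/4 is divided into 3 equal shares of 1/12 among Rajiv, Priya, Deepa.
Rajiv is living and takes 1/12.
Priya is living and takes 1/12.
Deepa is living and takes 1/12.
Bhavna predeceased; the 1/4 allotted to Bhavna's branch passes to Bhavna's issue by representation.
The 1/4 is divided into 2 equal shares of 1/8 among Falguni, Vikram.
Falguni predeceased; the 1/8 allotted to Falguni's branch passes to Falguni's issue by representation.
The 1/8 is divided into 2 equal shares of 1/16 among Sarita, Eshan.
Sarita predeceased; the 1/16 allotted to Sarita's branch passes to Sarita's issue by representation.
The 1/16 is divided into 3 equal shares of 1/48 among Chetan, Aarav, Kavita.
Chetan is living and takes 1/48.
Aarav is living and takes 1/48.
Kavita is living and takes 1/48.
Eshan is living and takes 1/16.
Vikram is living and takes 1/8.
Manoj is living and takes 1/4.
Usha is living and takes 1/4.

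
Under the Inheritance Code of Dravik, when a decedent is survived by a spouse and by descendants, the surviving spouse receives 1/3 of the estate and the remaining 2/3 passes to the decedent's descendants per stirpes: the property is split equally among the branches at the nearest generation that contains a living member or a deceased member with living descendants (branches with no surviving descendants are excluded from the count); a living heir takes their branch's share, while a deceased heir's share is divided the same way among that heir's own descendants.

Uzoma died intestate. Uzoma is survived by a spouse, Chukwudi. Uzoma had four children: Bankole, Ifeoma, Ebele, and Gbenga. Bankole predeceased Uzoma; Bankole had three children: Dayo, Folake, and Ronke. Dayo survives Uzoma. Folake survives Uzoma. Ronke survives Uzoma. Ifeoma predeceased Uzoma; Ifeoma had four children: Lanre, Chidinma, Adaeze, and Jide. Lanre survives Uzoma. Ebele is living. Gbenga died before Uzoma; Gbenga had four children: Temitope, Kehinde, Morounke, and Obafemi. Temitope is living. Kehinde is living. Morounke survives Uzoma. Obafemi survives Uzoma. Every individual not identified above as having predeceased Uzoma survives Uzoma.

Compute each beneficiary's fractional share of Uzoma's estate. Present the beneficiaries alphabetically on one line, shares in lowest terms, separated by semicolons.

Chukwudi, as surviving spouse, takes 1/3.
The remaining 2/3 passes to Uzoma's descendants per stirpes.
The 2/3 is divided into 4 equal shares of 1/6 among Bankole, Ifeoma, Ebele, Gbenga.
Bankole predeceased; the 1/6 allotted to Bankole's branch passes to Bankole's issue by representation.
The 1/6 is divided into 3 equal shares of 1/18 among Dayo, Folake, Ronke.
Dayo is living and takes 1/18.
Folake is living and takes 1/18.
Ronke is living and takes 1/18.
Ifeoma predeceased; the 1/6 allotted to Ifeoma's branch passes to Ifeoma's issue by representation.
The 1/6 is divided into 4 equal shares of 1/24 among Lanre, Chidinma, Adaeze, Jide.
Lanre is living and takes 1/24.
Chidinma is living and takes 1/24.
Adaeze is living and takes 1/24.
Jide is living and takes 1/24.
Ebele is living and takes 1/6.
Gbenga predeceased; the 1/6 allotted to Gbenga's branch passes to Gbenga's issue by representation.
The 1/6 is divided into 4 equal shares of 1/24 among Temitope, Kehinde, Morounke, Obafemi.
Temitope is living and takes 1/24.
Kehinde is living and takes 1/24.
Morounke is living and takes 1/24.
Obafemi is living and takes 1/24.

Adaeze 1/24; Chidinma 1/24; Chukwudi 1/3; Dayo 1/18; Ebele 1/6; Folake 1/18; Jide 1/24; Kehinde 1/24; Lanre 1/24; Morounke 1/24; Obafemi 1/24; Ronke 1/18; Temitope 1/24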